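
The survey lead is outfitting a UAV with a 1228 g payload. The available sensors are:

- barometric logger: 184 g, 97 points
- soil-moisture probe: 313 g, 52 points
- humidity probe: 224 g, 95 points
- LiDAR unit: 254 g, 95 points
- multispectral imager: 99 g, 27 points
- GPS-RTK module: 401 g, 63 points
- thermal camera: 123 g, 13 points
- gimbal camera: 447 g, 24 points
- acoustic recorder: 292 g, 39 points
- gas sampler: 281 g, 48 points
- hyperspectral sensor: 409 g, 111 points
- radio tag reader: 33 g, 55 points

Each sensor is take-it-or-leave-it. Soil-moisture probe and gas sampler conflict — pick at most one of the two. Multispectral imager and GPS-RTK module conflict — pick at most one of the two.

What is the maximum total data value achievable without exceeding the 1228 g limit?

480

The ratio ordering already packs tightly: barometric logger + humidity probe + LiDAR unit + multispectral imager + hyperspectral sensor + radio tag reader, 1203 g, 480.
Next best is barometric logger + humidity probe + LiDAR unit + thermal camera + hyperspectral sensor + radio tag reader at 466 (1227 g) — short by 14.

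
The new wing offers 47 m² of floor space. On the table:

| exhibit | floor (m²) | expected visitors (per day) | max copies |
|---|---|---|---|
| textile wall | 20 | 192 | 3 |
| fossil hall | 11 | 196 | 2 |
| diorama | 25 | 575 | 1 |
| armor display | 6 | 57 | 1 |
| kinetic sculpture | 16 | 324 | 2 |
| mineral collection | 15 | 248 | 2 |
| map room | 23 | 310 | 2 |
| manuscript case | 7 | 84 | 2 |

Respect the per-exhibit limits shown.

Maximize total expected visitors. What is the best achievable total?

967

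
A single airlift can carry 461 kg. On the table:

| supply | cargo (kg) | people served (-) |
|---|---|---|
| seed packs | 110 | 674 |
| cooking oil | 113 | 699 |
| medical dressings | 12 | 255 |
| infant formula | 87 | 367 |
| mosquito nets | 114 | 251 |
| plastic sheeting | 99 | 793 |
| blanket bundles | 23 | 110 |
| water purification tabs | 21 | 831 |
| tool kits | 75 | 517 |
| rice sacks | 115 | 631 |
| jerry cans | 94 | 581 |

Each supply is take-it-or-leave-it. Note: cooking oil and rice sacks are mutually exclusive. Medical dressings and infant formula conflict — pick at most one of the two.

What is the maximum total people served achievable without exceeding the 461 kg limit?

3879

Greedy by ratio would take cooking oil + medical dressings + plastic sheeting + blanket bundles + water purification tabs + tool kits + jerry cans: 437 kg used, total 3786.
The 94 kg tied up in jerry cans is better spent on seed packs — total rises to 3879 (453 kg).
An exhaustive check of the 2048 subsets confirms 3879.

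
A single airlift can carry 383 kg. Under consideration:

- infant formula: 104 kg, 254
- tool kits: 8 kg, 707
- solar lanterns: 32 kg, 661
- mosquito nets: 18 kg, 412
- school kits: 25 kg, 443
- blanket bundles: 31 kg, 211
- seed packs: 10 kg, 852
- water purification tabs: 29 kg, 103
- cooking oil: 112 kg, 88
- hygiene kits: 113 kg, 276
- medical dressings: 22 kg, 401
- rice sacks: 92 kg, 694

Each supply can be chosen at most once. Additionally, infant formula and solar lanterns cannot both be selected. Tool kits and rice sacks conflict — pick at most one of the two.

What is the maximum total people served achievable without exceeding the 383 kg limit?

Best packing: tool kits + solar lanterns + mosquito nets + school kits + blanket bundles + seed packs + water purification tabs + hygiene kits + medical dressings — 288 kg, 4066 total.

4066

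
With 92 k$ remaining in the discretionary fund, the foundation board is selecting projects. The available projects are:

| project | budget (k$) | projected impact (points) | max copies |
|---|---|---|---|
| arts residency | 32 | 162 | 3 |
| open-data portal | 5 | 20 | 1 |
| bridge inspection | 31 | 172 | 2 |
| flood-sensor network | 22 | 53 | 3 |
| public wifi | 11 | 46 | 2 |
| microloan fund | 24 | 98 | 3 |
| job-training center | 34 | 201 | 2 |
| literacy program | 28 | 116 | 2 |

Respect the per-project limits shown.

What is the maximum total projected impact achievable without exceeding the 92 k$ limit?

500

The ratio heuristic lands on 2×public wifi + 2×job-training center (494) but leaves 2 k$ idle.
Replace 2×public wifi with microloan fund: the trade gains 6 net, giving 500 at 92 k$.
That's the maximum — no swap from here does better than 500.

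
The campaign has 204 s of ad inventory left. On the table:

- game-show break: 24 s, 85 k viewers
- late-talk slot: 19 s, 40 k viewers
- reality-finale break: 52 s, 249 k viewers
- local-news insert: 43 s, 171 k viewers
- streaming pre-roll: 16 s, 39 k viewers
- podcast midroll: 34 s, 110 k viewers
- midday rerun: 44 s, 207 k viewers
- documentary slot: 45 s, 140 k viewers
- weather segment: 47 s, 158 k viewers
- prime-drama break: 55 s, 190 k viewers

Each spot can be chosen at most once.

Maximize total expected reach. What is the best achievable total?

Density check — reality-finale break 4.79, midday rerun 4.70, local-news insert 3.98, game-show break 3.54 are the best per s.
Filling by ratio: game-show break + reality-finale break + local-news insert + podcast midroll + midday rerun for 822, with 7 s left unused.
Dropping game-show break and podcast midroll frees 58 s; slotting in streaming pre-roll + weather segment (63 s) lifts the total to 824 at 202 s.
That's the maximum — no swap from here does better than 824.

824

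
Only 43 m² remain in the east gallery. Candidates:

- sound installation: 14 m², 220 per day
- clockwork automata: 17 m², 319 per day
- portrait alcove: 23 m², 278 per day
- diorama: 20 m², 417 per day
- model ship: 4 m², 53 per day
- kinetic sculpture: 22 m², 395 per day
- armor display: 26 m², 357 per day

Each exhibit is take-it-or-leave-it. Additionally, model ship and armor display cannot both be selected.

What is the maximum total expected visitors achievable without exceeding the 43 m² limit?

812

Density check — diorama 20.85, clockwork automata 18.76, kinetic sculpture 17.95, sound installation 15.71 are the best per m².
Taking the top-ratio exhibits first gives clockwork automata + diorama + model ship for 789 (41 m²).
Replace clockwork automata and model ship with kinetic sculpture: the trade gains 23 net, giving 812 at 42 m².
Next best is clockwork automata + diorama + model ship at 789 (41 m²) — short by 23.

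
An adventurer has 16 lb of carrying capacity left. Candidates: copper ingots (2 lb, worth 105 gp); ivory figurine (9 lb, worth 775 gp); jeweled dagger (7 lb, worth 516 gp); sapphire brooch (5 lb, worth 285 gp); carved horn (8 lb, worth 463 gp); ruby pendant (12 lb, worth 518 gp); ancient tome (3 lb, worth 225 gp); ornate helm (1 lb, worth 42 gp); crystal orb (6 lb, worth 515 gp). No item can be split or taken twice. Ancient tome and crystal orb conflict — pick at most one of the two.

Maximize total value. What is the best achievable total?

By value per lb: ivory figurine 86.11, crystal orb 85.83, ancient tome 75.00, jeweled dagger 73.71 lead.
Ivory figurine + ornate helm + crystal orb uses 16 of the 16 lb and totals 1332.
Runner-up ivory figurine + jeweled dagger tops out at 1291.

1332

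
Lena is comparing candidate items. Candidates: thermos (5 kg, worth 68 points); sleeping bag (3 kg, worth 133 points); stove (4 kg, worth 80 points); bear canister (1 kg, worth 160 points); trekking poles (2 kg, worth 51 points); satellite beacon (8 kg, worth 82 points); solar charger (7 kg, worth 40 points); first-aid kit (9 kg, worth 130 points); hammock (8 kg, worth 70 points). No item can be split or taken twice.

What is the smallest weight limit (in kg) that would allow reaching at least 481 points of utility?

Minimise kg subject to total utility ≥ 481.
thermos + sleeping bag + stove + bear canister + trekking poles reaches 492 using 15 kg.
No combination under 15 kg hits 481.

15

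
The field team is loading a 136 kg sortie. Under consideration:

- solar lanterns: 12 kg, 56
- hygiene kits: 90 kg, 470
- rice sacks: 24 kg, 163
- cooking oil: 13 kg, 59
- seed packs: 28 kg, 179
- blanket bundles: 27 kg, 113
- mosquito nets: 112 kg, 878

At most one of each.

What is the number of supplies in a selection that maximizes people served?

Best achievable people served is 1041.
rice sacks + mosquito nets hits 1041 at 136 kg.
All optima have 2 supplies.

2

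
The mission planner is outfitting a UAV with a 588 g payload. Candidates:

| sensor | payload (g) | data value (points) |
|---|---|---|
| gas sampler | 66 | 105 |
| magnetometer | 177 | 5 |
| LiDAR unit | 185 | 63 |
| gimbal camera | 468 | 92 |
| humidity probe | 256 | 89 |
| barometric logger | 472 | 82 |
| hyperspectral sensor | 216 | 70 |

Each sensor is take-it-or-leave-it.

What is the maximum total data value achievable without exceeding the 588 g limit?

264

Ranking by ratio (data value/g): gas sampler 1.59, humidity probe 0.35, LiDAR unit 0.34.
Taking the top-ratio sensors first gives gas sampler + LiDAR unit + humidity probe for 257 (507 g).
Dropping LiDAR unit frees 185 g; slotting in hyperspectral sensor (216 g) lifts the total to 264 at 538 g.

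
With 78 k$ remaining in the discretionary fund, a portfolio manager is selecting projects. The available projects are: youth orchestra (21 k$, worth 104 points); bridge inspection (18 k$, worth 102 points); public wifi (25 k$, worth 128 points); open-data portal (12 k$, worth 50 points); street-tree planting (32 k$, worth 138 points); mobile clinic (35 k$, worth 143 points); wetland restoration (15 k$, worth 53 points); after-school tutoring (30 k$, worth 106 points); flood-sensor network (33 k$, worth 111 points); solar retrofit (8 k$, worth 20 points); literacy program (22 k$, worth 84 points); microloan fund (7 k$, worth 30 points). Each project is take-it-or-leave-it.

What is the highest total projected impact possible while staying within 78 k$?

Greedy by ratio would take youth orchestra + bridge inspection + public wifi + microloan fund: 71 k$ used, total 364.
Dropping microloan fund frees 7 k$; slotting in open-data portal (12 k$) lifts the total to 384 at 76 k$.

384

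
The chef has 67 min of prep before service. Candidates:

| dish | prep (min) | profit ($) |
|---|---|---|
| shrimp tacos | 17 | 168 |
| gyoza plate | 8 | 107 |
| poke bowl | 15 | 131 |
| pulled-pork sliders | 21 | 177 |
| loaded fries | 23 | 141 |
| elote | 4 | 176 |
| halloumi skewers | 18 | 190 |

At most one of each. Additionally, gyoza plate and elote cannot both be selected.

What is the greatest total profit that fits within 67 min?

Taking shrimp tacos + pulled-pork sliders + elote + halloumi skewers: 60 min used, 711 in profit.
Next best is pulled-pork sliders + loaded fries + elote + halloumi skewers at 684 (66 min) — short by 27.

711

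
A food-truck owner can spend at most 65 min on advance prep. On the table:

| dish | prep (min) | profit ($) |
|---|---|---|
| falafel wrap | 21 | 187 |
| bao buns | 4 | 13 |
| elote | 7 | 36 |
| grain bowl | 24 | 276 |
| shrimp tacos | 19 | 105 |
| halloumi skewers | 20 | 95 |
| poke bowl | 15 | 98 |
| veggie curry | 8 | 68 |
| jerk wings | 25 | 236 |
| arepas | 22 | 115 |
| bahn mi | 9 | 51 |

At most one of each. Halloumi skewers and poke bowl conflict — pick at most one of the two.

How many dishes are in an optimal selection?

4

Best achievable profit is 616.
elote + grain bowl + veggie curry + jerk wings hits 616 at 64 min.
All optima have 4 dishes.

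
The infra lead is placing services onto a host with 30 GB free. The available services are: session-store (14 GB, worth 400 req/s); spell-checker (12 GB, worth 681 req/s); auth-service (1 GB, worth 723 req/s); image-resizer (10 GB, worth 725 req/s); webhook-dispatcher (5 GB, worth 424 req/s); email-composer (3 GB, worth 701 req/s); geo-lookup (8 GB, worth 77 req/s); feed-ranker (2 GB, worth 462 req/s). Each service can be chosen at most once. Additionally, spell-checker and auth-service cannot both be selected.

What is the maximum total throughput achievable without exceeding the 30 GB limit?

The ratio ordering already packs tightly: auth-service + image-resizer + webhook-dispatcher + email-composer + geo-lookup + feed-ranker, 29 GB, 3112.

3112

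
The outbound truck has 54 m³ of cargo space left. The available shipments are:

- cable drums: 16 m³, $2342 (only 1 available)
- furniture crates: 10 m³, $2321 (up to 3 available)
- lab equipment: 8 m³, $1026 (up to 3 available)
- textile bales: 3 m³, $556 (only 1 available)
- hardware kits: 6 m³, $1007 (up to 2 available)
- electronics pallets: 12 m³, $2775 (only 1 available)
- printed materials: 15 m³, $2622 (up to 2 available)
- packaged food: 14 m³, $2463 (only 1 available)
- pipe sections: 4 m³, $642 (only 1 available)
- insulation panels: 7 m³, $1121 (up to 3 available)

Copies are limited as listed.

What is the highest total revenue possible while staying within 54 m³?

The ratio heuristic lands on 3×furniture crates + textile bales + hardware kits + electronics pallets (11301) but leaves 3 m³ idle.
Dropping textile bales frees 3 m³; slotting in hardware kits (6 m³) lifts the total to 11752 at 54 m³.
Every other selection either busts 54 m³ or exceeds an availability limit or fails to beat 11752.

11752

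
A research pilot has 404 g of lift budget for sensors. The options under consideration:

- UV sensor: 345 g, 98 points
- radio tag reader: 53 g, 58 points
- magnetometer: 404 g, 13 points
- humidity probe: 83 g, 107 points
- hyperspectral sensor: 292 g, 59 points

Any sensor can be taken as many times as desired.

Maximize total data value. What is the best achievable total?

486

The ratio ordering already packs tightly: radio tag reader + 4×humidity probe, 385 g, 486.
Nothing else within 404 g beats 486.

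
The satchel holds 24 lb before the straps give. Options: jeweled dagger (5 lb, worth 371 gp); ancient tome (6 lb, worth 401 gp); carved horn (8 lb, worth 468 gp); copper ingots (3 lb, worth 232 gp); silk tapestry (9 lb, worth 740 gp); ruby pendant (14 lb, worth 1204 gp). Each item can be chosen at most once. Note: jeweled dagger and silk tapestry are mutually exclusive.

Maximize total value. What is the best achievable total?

1944

The ratio ordering already packs tightly: silk tapestry + ruby pendant, 23 lb, 1944.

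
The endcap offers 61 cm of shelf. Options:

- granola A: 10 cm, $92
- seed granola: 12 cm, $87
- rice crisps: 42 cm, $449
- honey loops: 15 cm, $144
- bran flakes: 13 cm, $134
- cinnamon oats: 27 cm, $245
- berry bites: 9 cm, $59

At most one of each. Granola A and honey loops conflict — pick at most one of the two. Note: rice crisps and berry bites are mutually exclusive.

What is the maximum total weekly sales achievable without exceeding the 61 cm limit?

593

Greedy by ratio would take rice crisps + bran flakes: 55 cm used, total 583.
The 13 cm tied up in bran flakes is better spent on honey loops — total rises to 593 (57 cm).
Every other selection either busts 61 cm or breaks a pairing rule or fails to beat 593.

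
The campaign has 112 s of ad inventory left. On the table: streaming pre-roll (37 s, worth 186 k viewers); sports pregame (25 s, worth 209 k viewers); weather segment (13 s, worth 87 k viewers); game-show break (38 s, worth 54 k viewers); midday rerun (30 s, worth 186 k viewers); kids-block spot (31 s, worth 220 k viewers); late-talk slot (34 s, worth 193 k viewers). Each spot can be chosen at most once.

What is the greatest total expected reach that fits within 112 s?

709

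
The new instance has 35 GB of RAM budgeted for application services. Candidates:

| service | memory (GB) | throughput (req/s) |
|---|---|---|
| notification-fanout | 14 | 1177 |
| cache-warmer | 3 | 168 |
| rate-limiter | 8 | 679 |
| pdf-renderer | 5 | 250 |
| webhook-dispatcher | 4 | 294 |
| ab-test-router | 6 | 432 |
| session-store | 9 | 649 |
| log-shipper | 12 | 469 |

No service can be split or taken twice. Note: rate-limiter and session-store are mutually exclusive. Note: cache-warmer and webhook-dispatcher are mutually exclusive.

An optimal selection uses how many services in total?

Optimal total is 2582.
One optimal bundle: notification-fanout + rate-limiter + webhook-dispatcher + ab-test-router (32 GB).
Any selection reaching 2582 contains exactly 4 services.

4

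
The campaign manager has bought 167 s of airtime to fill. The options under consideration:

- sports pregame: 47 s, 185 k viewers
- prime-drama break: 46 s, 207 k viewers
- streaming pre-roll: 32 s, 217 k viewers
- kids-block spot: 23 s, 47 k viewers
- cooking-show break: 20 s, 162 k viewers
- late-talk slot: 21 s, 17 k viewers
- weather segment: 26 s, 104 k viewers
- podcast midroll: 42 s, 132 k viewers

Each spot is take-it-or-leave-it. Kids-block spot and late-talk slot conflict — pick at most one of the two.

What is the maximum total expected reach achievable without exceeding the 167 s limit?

822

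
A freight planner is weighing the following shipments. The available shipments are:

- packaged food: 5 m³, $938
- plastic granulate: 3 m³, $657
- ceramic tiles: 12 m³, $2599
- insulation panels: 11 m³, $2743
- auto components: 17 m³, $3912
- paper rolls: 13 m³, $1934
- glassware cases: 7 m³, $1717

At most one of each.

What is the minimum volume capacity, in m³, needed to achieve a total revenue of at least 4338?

Need the lightest bundle worth ≥ 4338.
Taking insulation panels + glassware cases gives 4460 (≥ 4338) for 18 m³.
No combination under 18 m³ hits 4338.

18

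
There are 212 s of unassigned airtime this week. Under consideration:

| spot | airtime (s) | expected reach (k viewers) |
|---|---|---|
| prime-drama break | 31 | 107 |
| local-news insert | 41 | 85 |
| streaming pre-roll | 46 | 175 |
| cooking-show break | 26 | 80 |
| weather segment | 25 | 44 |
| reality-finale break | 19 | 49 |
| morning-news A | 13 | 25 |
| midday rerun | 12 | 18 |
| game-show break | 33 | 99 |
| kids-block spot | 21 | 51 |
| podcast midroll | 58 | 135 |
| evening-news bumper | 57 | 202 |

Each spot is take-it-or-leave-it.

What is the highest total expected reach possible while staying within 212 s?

Taking prime-drama break + streaming pre-roll + cooking-show break + reality-finale break + game-show break + evening-news bumper: 212 s used, 712 in expected reach.
No other feasible combination exceeds 712.

712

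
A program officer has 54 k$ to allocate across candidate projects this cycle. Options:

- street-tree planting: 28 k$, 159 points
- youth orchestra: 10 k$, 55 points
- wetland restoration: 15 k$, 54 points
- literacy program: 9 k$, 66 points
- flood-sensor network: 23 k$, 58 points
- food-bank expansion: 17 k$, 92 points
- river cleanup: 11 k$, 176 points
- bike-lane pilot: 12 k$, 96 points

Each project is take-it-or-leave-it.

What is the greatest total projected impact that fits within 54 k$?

431

Greedy by ratio would take youth orchestra + literacy program + river cleanup + bike-lane pilot: 42 k$ used, total 393.
Dropping youth orchestra and literacy program frees 19 k$; slotting in street-tree planting (28 k$) lifts the total to 431 at 51 k$.
Runner-up literacy program + food-bank expansion + river cleanup + bike-lane pilot tops out at 430.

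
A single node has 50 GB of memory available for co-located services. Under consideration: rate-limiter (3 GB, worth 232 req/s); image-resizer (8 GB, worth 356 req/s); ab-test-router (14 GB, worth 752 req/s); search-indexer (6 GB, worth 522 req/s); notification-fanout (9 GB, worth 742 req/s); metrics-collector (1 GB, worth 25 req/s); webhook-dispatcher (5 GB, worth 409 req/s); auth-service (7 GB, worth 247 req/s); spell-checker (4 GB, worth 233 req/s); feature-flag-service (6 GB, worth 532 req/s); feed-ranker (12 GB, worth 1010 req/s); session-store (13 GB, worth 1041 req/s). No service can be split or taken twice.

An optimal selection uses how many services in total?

Optimal total is 4104.
rate-limiter + search-indexer + notification-fanout + metrics-collector + feature-flag-service + feed-ranker + session-store hits 4104 at 50 GB.
All optima have 7 services.

7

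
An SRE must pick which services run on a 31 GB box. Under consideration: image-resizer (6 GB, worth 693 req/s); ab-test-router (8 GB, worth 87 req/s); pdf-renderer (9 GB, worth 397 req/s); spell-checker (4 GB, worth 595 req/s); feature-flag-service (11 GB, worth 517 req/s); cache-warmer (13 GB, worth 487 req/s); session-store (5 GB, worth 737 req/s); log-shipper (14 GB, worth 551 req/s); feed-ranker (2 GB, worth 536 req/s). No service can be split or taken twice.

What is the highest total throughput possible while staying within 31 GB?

Greedy by ratio would take image-resizer + spell-checker + feature-flag-service + session-store + feed-ranker: 28 GB used, total 3078.
Dropping feature-flag-service frees 11 GB; slotting in log-shipper (14 GB) lifts the total to 3112 at 31 GB.

3112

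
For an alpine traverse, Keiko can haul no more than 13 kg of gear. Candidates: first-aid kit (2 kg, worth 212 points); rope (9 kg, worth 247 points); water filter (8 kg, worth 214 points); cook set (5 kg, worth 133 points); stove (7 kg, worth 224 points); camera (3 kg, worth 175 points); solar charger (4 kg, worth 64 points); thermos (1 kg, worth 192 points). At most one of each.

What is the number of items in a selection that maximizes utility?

4

The maximum utility within 13 kg is 803.
first-aid kit + stove + camera + thermos hits 803 at 13 kg.
Any selection reaching 803 contains exactly 4 items.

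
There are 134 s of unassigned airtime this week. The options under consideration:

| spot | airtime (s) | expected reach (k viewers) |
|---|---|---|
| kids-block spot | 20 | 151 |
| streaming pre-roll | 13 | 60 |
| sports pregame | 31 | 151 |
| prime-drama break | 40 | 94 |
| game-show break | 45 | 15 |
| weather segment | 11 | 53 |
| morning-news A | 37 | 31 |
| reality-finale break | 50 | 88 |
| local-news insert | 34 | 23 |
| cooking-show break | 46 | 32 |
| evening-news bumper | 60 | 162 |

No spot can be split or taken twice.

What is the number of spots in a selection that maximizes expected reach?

4

Optimal total is 524.
For example kids-block spot + streaming pre-roll + sports pregame + evening-news bumper achieves it, using 124 s.
All optima have 4 spots.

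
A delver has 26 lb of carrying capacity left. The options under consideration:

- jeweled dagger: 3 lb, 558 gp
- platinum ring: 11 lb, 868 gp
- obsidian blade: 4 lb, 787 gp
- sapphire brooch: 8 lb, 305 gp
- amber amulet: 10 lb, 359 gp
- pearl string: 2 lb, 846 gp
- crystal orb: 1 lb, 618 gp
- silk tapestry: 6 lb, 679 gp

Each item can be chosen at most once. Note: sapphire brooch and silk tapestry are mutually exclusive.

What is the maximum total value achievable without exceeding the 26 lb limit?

3847

Best packing: jeweled dagger + obsidian blade + amber amulet + pearl string + crystal orb + silk tapestry — 26 lb, 3847 total.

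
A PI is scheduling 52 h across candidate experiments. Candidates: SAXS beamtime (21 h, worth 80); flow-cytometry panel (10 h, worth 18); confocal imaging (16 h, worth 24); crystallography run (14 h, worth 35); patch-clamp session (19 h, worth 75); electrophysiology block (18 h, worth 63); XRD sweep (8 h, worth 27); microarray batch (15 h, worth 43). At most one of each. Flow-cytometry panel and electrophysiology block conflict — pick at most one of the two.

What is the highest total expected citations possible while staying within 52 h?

Taking SAXS beamtime + patch-clamp session + XRD sweep: 48 h used, 182 in expected citations.
Runner-up patch-clamp session + electrophysiology block + microarray batch tops out at 181.

182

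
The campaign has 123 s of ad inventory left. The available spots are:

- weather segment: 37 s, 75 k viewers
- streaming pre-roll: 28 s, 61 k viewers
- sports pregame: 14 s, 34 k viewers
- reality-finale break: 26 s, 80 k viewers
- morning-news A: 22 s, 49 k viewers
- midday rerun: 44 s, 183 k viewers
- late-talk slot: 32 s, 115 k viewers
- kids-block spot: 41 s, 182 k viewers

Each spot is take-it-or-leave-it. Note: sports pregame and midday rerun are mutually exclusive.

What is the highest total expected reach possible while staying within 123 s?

Best packing: midday rerun + late-talk slot + kids-block spot — 117 s, 480 total.

480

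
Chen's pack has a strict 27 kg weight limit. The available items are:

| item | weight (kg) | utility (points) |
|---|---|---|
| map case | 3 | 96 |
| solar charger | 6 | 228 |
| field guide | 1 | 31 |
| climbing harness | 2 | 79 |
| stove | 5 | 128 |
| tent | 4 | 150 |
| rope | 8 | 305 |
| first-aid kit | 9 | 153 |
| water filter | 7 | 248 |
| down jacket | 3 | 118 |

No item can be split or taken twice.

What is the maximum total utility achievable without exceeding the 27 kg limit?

1010

Greedy by ratio would take map case + solar charger + field guide + climbing harness + tent + rope + down jacket: 27 kg used, total 1007.
Dropping map case and field guide and down jacket frees 7 kg; slotting in water filter (7 kg) lifts the total to 1010 at 27 kg.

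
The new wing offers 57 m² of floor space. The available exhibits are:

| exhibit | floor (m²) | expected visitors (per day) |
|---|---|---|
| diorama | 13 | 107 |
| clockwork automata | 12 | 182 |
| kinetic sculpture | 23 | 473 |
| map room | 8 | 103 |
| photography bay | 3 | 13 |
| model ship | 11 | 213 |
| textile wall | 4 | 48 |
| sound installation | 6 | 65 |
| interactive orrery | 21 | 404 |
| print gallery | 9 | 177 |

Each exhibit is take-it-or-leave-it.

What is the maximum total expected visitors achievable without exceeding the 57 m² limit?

1102

A density-first pass picks clockwork automata + kinetic sculpture + model ship + print gallery — 1045 at 55 m².
Dropping clockwork automata and model ship frees 23 m²; slotting in textile wall + interactive orrery (25 m²) lifts the total to 1102 at 57 m².
Nothing else within 57 m² beats 1102.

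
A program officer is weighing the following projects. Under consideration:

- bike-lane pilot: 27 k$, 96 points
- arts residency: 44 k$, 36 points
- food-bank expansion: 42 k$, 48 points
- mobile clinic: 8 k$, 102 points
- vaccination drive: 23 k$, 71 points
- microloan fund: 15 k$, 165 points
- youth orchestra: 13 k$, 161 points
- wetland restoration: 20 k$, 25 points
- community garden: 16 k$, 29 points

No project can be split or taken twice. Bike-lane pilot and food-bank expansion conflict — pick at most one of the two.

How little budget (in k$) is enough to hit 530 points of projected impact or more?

Need the lightest bundle worth ≥ 530.
bike-lane pilot + mobile clinic + microloan fund + youth orchestra + community garden reaches 553 using 79 k$.
Any bundle with less than 79 k$ falls short of 530.

79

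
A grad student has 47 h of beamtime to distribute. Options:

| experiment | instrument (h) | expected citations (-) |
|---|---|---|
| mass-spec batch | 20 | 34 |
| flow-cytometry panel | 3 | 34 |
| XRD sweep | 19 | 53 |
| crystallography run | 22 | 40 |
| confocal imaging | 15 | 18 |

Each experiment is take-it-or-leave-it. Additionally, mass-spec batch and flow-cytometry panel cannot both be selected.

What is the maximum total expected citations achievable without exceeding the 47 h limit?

127

Taking flow-cytometry panel + XRD sweep + crystallography run: 44 h used, 127 in expected citations.
Every other selection either busts 47 h or breaks a pairing rule or fails to beat 127.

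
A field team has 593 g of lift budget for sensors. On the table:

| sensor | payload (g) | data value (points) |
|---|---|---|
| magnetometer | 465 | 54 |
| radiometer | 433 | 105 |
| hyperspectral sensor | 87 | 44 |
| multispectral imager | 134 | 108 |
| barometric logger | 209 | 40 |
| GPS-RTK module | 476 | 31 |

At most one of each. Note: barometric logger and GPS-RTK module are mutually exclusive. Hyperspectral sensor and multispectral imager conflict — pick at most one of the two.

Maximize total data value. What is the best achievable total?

213

Taking radiometer + multispectral imager: 567 g used, 213 in data value.
Next best is radiometer + hyperspectral sensor at 149 (520 g) — short by 64.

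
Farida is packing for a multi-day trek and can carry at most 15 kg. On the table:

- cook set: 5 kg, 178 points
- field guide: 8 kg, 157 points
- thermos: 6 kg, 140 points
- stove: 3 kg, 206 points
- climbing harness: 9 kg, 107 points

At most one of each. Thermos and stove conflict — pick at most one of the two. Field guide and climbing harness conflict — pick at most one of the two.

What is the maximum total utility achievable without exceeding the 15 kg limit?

384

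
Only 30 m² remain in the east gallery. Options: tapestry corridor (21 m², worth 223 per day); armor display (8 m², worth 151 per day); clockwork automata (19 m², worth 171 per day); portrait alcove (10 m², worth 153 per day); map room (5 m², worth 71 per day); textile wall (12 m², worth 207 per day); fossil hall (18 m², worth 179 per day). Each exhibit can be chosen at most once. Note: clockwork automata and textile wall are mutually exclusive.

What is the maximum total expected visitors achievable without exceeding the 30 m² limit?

511

Taking armor display + portrait alcove + textile wall: 30 m² used, 511 in expected visitors.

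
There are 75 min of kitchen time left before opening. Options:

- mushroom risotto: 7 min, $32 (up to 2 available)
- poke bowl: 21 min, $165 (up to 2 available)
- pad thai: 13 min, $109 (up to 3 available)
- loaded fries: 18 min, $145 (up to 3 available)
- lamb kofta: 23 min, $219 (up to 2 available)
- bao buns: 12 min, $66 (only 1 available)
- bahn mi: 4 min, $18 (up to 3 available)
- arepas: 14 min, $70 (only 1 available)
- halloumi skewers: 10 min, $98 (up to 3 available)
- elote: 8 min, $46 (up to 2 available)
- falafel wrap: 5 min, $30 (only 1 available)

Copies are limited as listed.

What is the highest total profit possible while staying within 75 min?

By profit per min: halloumi skewers 9.80, lamb kofta 9.52, pad thai 8.38, loaded fries 8.06 lead.
Taking the top-ratio dishes first gives pad thai + lamb kofta + bahn mi + 3×halloumi skewers + falafel wrap for 670 (75 min).
Replace pad thai and halloumi skewers with lamb kofta: the trade gains 12 net, giving 682 at 75 min.

682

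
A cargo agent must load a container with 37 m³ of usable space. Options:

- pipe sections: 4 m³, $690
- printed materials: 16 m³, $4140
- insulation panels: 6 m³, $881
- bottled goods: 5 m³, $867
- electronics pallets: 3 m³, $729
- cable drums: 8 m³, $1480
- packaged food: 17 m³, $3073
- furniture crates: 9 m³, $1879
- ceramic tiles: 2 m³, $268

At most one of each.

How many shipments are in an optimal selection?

The maximum revenue within 37 m³ is 8305.
For example pipe sections + printed materials + bottled goods + electronics pallets + furniture crates achieves it, using 37 m³.
Every optimal selection uses 5 shipments.

5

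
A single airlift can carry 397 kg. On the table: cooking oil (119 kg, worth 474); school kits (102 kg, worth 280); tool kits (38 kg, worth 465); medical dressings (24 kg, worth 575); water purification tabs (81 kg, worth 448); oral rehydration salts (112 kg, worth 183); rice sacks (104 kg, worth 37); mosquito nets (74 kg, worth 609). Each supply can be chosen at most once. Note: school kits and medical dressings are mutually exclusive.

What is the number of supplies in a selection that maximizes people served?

Best achievable people served is 2571.
For example cooking oil + tool kits + medical dressings + water purification tabs + mosquito nets achieves it, using 336 kg.
All optima have 5 supplies.

5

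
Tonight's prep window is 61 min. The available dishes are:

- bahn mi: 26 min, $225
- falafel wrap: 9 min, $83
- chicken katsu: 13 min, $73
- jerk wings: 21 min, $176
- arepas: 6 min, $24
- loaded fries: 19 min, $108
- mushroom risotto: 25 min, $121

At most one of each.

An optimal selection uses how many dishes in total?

3

Optimal total is 484.
One optimal bundle: bahn mi + falafel wrap + jerk wings (56 min).
All optima have 3 dishes.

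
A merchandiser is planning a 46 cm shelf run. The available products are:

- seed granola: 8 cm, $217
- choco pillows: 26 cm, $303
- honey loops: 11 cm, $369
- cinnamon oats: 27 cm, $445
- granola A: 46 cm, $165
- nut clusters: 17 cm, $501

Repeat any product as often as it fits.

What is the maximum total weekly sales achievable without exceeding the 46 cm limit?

4×honey loops uses 44 of the 46 cm and totals 1476.
Every other selection either busts 46 cm or fails to beat 1476.

1476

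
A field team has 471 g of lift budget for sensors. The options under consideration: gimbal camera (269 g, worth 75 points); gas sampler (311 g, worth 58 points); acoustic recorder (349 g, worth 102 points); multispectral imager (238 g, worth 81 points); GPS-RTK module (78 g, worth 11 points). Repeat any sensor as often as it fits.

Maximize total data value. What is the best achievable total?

113

Taking the top-ratio sensors first gives multispectral imager + 2×GPS-RTK module for 103 (394 g).
Replace multispectral imager and GPS-RTK module with acoustic recorder: the trade gains 10 net, giving 113 at 427 g.
The spare 44 g is too small for any remaining sensor, and no exchange beats 113.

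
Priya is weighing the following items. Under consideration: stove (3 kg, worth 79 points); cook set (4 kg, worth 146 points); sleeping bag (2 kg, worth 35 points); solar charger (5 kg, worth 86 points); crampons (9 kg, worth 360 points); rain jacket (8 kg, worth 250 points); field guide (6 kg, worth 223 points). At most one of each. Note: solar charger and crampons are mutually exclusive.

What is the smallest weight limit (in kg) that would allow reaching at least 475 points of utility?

13

Minimise kg subject to total utility ≥ 475.
Taking cook set + crampons gives 506 (≥ 475) for 13 kg.
Any bundle with less than 13 kg falls short of 475.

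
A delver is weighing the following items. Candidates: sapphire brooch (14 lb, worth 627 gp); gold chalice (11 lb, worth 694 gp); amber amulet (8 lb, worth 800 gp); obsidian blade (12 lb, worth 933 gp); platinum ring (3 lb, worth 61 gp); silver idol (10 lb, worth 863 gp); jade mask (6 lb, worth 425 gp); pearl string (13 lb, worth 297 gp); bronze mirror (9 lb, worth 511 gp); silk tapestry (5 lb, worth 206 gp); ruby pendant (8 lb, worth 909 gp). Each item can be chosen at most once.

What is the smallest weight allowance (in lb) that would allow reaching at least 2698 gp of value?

30

Look for the lowest-weight combination reaching 2698.
obsidian blade + silver idol + ruby pendant: 2705 value at 30 lb.
Below 30 lb the best achievable stays under 2698.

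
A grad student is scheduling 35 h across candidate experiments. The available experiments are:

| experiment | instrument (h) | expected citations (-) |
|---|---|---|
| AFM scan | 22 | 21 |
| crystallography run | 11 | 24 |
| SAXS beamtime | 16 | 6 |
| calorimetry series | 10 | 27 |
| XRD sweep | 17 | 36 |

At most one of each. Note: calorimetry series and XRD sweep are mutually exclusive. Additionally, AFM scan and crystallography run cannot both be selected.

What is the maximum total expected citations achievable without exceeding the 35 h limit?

Filling by ratio: crystallography run + calorimetry series for 51, with 14 h left unused.
Dropping calorimetry series frees 10 h; slotting in XRD sweep (17 h) lifts the total to 60 at 28 h.
The closest alternative, crystallography run + calorimetry series, reaches only 51.

60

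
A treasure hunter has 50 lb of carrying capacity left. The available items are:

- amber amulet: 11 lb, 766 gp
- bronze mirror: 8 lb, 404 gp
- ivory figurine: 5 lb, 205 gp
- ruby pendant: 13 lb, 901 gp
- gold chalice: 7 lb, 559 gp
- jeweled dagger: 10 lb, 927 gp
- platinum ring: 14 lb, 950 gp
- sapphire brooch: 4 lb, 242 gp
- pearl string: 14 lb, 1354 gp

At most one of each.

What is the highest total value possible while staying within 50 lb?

4032

A density-first pass picks amber amulet + gold chalice + jeweled dagger + sapphire brooch + pearl string — 3848 at 46 lb.
Dropping amber amulet frees 11 lb; slotting in platinum ring (14 lb) lifts the total to 4032 at 49 lb.
An exhaustive check of the 512 subsets confirms 4032.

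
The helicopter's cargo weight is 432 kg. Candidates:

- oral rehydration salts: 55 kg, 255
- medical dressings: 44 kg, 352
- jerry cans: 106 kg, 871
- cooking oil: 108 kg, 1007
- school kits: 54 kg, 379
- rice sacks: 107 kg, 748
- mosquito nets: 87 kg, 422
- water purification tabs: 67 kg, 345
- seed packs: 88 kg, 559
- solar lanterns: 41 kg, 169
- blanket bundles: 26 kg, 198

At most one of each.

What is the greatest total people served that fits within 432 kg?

3366

Density check — cooking oil 9.32, jerry cans 8.22, medical dressings 8.00 are the best per kg.
Medical dressings + jerry cans + cooking oil + school kits + seed packs + blanket bundles uses 426 of the 432 kg and totals 3366.
Every other selection either busts 432 kg or fails to beat 3366.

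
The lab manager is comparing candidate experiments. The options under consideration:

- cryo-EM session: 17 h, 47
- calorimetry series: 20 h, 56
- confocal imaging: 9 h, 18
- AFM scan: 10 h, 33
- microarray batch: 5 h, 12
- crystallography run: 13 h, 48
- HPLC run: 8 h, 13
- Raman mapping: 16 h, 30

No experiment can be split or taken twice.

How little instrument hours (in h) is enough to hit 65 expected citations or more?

Need the lightest bundle worth ≥ 65.
Taking confocal imaging + crystallography run gives 66 (≥ 65) for 22 h.
Below 22 h the best achievable stays under 65.

22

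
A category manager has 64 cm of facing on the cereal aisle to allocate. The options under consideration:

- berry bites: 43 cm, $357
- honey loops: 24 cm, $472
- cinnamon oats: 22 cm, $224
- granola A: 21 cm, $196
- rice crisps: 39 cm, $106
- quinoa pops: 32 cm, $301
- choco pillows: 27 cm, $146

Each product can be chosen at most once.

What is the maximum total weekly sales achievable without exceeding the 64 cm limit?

Taking the top-ratio products first gives honey loops + cinnamon oats for 696 (46 cm).
Dropping cinnamon oats frees 22 cm; slotting in quinoa pops (32 cm) lifts the total to 773 at 56 cm.
Every other selection either busts 64 cm or fails to beat 773.

773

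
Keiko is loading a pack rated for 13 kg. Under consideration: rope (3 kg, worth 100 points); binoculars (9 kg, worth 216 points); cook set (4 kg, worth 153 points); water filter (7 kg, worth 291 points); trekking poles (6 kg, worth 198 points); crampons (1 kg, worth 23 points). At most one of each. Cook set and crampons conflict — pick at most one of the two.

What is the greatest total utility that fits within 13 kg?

489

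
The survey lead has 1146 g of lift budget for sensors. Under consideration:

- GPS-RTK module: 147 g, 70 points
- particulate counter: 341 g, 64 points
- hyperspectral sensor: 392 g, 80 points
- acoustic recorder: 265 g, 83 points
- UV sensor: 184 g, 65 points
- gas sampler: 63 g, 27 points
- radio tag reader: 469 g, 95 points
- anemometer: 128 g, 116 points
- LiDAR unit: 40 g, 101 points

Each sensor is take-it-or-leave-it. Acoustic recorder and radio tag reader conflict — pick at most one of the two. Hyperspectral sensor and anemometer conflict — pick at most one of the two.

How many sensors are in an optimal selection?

6

The maximum data value within 1146 g is 499.
For example GPS-RTK module + particulate counter + acoustic recorder + UV sensor + anemometer + LiDAR unit achieves it, using 1105 g.
Any selection reaching 499 contains exactly 6 sensors.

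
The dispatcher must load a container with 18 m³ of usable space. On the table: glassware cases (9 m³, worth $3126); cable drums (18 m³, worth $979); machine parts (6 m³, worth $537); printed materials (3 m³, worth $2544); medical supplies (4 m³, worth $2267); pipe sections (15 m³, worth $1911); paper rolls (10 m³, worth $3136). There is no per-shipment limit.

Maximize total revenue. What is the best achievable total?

15264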